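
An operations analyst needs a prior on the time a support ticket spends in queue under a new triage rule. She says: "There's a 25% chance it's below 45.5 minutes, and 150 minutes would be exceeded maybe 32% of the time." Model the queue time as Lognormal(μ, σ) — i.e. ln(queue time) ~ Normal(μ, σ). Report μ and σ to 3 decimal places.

μ ≈ 4.522, σ ≈ 1.044

If T ~ Lognormal(μ,σ) then ln T ~ Normal(μ,σ), so the p-quantile of ln T is μ + z_p·σ.
ln(45.5) = 3.818 and ln(150) = 5.011; z_{0.25} = -0.6745, z_{0.68} = 0.4677.
σ = (5.011 − 3.818)/(0.4677 − (-0.6745)) = 1.044.
μ = 3.818 − (-0.6745)·1.044 = 4.522.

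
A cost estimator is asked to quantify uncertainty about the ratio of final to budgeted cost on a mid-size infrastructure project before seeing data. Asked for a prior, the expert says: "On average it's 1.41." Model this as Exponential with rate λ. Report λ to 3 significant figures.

λ ≈ 0.709

Exponential mean = 1/λ, so λ = 1/1.41 = 0.709.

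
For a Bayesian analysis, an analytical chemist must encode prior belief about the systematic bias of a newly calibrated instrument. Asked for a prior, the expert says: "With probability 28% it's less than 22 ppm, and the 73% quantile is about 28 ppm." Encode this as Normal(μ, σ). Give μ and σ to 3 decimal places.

The p-quantile of Normal(μ,σ) is μ + z_p·σ, with z_{0.28} = -0.5828 and z_{0.73} = 0.6128.
Eliminate σ: μ = (z₂·x₁ − z₁·x₂)/(z₂ − z₁) = (0.6128·22 − (-0.5828)·28)/1.196 = 24.925.
Then σ = (x₂ − x₁)/(z₂ − z₁) = (28 − 22)/1.196 = 5.018.

μ = 24.925, σ = 5.018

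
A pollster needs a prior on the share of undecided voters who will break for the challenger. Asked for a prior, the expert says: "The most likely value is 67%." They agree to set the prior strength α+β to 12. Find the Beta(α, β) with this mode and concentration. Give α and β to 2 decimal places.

α = 7.70, β = 4.30

For α,β > 1 the Beta mode is (α−1)/(α+β−2). With α+β = 12, the mode is (α−1)/10.
Set (α−1)/10 = 0.67 → α = 1 + 0.67·10 = 7.70.
β = 12 − α = 4.30.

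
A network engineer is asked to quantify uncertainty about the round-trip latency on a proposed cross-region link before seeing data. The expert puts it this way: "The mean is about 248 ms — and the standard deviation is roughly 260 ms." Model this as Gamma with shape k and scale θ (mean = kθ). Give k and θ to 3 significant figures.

k ≈ 0.91, θ ≈ 273

For Gamma(k, scale θ): mean = kθ, variance = kθ², so CV = 1/√k.
CV = SD/mean = 260/248 = 1.048, hence k = 1/CV² = 0.91.
Then θ = mean/k = 248/0.91 = 273.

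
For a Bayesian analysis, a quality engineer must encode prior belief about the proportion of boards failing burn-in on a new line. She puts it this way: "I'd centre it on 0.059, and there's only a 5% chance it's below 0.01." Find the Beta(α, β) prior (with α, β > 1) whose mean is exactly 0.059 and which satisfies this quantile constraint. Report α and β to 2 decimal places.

With mean 0.059 fixed, write α = 0.059s, β = 0.941s where s = α+β.
Need P(θ < 0.01) = 0.05 under Beta(0.059s, 0.941s). Normal approximation: (q−m)/√(m(1−m)/s) ≈ z_{0.05} = -1.64, so s ≈ 0.059·0.941·(-1.64)²/(0.01−0.059)² = 62.6.
At s = 62.6: P(θ<0.01) ≈ 0.006. Adjusting to match 0.05 gives s ≈ 31.66.
So α = 0.059·31.66 ≈ 1.87, β = 0.941·31.66 ≈ 29.79.

α ≈ 1.87, β ≈ 29.79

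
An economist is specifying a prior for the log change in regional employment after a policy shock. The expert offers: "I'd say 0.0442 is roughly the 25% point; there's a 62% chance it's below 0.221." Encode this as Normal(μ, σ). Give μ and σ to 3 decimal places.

The p-quantile of Normal(μ,σ) is μ + z_p·σ, with z_{0.25} = -0.6745 and z_{0.62} = 0.3055.
Eliminate σ: μ = (z₂·x₁ − z₁·x₂)/(z₂ − z₁) = (0.3055·0.0442 − (-0.6745)·0.221)/0.98 = 0.166.
Then σ = (x₂ − x₁)/(z₂ − z₁) = (0.221 − 0.0442)/0.98 = 0.180.

μ = 0.166, σ = 0.180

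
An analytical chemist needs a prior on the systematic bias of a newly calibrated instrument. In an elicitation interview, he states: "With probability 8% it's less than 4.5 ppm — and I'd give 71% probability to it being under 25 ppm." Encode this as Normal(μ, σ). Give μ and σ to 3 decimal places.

μ = 19.207, σ = 10.467

For Normal(μ,σ), the p-quantile is μ + z_p·σ. Here z_{0.08} = -1.405, z_{0.71} = 0.5534.
So 4.5 = μ − 1.405σ and 25 = μ + 0.5534σ.
Subtracting: σ = (25 − 4.5)/(0.5534 − (-1.405)) = 10.467.
Then μ = 4.5 − (-1.405)·10.467 = 19.207.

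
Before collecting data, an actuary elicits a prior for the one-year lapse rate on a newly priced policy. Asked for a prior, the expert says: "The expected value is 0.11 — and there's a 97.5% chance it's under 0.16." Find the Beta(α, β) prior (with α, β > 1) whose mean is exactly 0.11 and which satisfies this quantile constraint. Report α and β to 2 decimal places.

With mean 0.11 fixed, write α = 0.11s, β = 0.89s where s = α+β.
Need P(θ < 0.16) = 0.975 under Beta(0.11s, 0.89s). Normal approximation: (q−m)/√(m(1−m)/s) ≈ z_{0.975} = 1.96, so s ≈ 0.11·0.89·(1.96)²/(0.16−0.11)² = 150.4.
At s = 150.4: P(θ<0.16) ≈ 0.965. Adjusting to match 0.975 gives s ≈ 176.57.
So α = 0.11·176.57 ≈ 19.42, β = 0.89·176.57 ≈ 157.15.

α ≈ 19.42, β ≈ 157.15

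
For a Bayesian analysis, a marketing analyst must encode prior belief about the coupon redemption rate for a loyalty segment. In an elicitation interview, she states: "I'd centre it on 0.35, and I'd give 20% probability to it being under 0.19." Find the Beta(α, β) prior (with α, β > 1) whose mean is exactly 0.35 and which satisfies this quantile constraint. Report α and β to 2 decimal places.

With mean 0.35 fixed, write α = 0.35s, β = 0.65s where s = α+β.
Need P(θ < 0.19) = 0.2 under Beta(0.35s, 0.65s). Normal approximation: (q−m)/√(m(1−m)/s) ≈ z_{0.2} = -0.842, so s ≈ 0.35·0.65·(-0.842)²/(0.19−0.35)² = 6.3.
At s = 6.3: P(θ<0.19) ≈ 0.205. Adjusting to match 0.2 gives s ≈ 6.53.
So α = 0.35·6.53 ≈ 2.28, β = 0.65·6.53 ≈ 4.24.

α ≈ 2.28, β ≈ 4.24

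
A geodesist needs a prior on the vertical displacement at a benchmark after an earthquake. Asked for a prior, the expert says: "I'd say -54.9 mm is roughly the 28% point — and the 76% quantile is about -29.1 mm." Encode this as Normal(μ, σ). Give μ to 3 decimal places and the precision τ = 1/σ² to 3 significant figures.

μ = -43.235, τ = 0.0025

The p-quantile of Normal(μ,σ) is μ + z_p·σ, with z_{0.28} = -0.5828 and z_{0.76} = 0.7063.
Eliminate σ: μ = (z₂·x₁ − z₁·x₂)/(z₂ − z₁) = (0.7063·-54.9 − (-0.5828)·-29.1)/1.289 = -43.235.
Then σ = (x₂ − x₁)/(z₂ − z₁) = (-29.1 − -54.9)/1.289 = 20.013.
Precision τ = 1/σ² = 1/20.01² = 0.0025.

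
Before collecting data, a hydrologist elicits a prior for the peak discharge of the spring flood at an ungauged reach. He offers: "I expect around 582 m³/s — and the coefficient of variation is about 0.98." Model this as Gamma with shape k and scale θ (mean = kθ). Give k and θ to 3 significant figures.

k ≈ 1.04, θ ≈ 559

For Gamma(k, scale θ): mean = kθ, variance = kθ², so CV = 1/√k.
CV = 0.98, hence k = 1/CV² = 1.04.
Then θ = mean/k = 582/1.04 = 559.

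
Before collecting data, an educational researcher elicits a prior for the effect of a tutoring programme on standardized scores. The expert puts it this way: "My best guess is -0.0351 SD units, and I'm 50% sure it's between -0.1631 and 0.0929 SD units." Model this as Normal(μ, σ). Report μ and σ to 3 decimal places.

A symmetric 50% interval runs μ ± z·σ with z = 0.6745.
Half-width = 0.128, so σ = 0.128/0.6745 = 0.190.
μ is the stated best guess, -0.035.

μ = -0.035, σ = 0.190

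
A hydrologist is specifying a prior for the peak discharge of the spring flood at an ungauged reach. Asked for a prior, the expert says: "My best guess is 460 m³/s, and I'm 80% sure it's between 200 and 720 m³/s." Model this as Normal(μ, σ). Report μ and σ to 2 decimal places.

μ = 460.00, σ = 202.88

A symmetric 80% interval runs μ ± z·σ with z = 1.282.
Half-width = 260, so σ = 260/1.282 = 202.88.
μ is the stated best guess, 460.00.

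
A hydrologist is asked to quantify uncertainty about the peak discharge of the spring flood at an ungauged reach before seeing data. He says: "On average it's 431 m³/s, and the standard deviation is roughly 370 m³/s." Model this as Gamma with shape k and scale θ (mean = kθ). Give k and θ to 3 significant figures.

For Gamma(k, scale θ): mean = kθ, variance = kθ², so CV = 1/√k.
CV = SD/mean = 370/431 = 0.8585, hence k = 1/CV² = 1.36.
Then θ = mean/k = 431/1.36 = 318.

k ≈ 1.36, θ ≈ 318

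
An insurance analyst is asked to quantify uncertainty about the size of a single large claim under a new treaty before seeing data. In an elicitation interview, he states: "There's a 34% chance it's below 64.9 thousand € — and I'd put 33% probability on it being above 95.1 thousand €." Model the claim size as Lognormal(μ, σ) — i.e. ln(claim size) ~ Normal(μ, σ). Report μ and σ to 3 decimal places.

μ ≈ 4.358, σ ≈ 0.448

If T ~ Lognormal(μ,σ) then ln T ~ Normal(μ,σ), so the p-quantile of ln T is μ + z_p·σ.
ln(64.9) = 4.173 and ln(95.1) = 4.555; z_{0.34} = -0.4125, z_{0.67} = 0.4399.
σ = (4.555 − 4.173)/(0.4399 − (-0.4125)) = 0.448.
μ = 4.173 − (-0.4125)·0.448 = 4.358.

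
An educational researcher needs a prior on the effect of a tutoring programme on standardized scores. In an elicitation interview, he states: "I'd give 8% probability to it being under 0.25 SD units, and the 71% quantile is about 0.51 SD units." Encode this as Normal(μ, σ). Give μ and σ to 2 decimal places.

μ = 0.44, σ = 0.13

For Normal(μ,σ), the p-quantile is μ + z_p·σ. Here z_{0.08} = -1.405, z_{0.71} = 0.5534.
So 0.25 = μ − 1.405σ and 0.51 = μ + 0.5534σ.
Subtracting: σ = (0.51 − 0.25)/(0.5534 − (-1.405)) = 0.13.
Then μ = 0.25 − (-1.405)·0.13 = 0.44.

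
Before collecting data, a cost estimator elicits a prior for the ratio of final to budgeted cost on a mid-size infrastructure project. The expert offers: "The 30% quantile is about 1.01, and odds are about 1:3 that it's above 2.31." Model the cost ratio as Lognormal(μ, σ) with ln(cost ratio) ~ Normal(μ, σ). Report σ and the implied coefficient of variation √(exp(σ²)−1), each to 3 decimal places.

If T ~ Lognormal(μ,σ) then ln T ~ Normal(μ,σ), so the p-quantile of ln T is μ + z_p·σ.
ln(1.01) = 0.00995 and ln(2.31) = 0.8372; z_{0.3} = -0.5244, z_{0.75} = 0.6745.
σ = (0.8372 − 0.00995)/(0.6745 − (-0.5244)) = 0.690.
μ = 0.00995 − (-0.5244)·0.690 = 0.372.
CV = √(exp(σ²)−1) = √(exp(0.4762)−1) = 0.781.

σ ≈ 0.690, CV ≈ 0.781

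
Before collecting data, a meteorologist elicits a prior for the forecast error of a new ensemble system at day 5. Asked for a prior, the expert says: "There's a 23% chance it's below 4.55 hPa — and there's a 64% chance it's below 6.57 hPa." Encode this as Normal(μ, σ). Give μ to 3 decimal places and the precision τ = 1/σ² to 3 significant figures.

μ = 5.910, τ = 0.295

For Normal(μ,σ), the p-quantile is μ + z_p·σ. Here z_{0.23} = -0.7388, z_{0.64} = 0.3585.
So 4.55 = μ − 0.7388σ and 6.57 = μ + 0.3585σ.
Subtracting: σ = (6.57 − 4.55)/(0.3585 − (-0.7388)) = 1.841.
Then μ = 4.55 − (-0.7388)·1.841 = 5.910.
Precision τ = 1/σ² = 1/1.841² = 0.295.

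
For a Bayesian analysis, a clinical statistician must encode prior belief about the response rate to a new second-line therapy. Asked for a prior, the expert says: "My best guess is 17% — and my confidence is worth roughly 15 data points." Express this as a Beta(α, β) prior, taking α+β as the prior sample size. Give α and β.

α = 2.55, β = 12.45

Under the effective-sample-size interpretation, Beta(α, β) has prior mean α/(α+β) and prior sample size α+β.
So α+β = 15 and α/(α+β) = 0.17, giving α = 0.17·15 = 2.55 and β = 15 − 2.55 = 12.45.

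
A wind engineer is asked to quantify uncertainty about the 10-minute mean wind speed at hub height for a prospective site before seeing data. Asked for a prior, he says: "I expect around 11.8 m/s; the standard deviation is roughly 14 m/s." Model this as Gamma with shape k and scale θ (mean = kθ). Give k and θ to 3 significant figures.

For Gamma(k, scale θ): mean = kθ, variance = kθ², so CV = 1/√k.
CV = SD/mean = 14/11.8 = 1.186, hence k = 1/CV² = 0.71.
Then θ = mean/k = 11.8/0.71 = 16.6.

k ≈ 0.71, θ ≈ 16.6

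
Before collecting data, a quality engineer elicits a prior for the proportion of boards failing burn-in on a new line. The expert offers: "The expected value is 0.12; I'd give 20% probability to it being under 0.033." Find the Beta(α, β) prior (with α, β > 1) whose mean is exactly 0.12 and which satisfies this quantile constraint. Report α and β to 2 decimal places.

With mean 0.12 fixed, write α = 0.12s, β = 0.88s where s = α+β.
Need P(θ < 0.033) = 0.2 under Beta(0.12s, 0.88s). Normal approximation: (q−m)/√(m(1−m)/s) ≈ z_{0.2} = -0.842, so s ≈ 0.12·0.88·(-0.842)²/(0.033−0.12)² = 9.9.
At s = 9.9: P(θ<0.033) ≈ 0.184. Adjusting to match 0.2 gives s ≈ 9.11.
So α = 0.12·9.11 ≈ 1.09, β = 0.88·9.11 ≈ 8.02.

α ≈ 1.09, β ≈ 8.02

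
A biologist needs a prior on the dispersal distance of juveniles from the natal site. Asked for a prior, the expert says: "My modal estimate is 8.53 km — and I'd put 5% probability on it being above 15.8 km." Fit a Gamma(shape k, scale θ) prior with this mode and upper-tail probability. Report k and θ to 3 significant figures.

Gamma(k,θ) with k>1 has mode (k−1)θ, so θ = 8.53/(k−1).
Need P(X < 15.8) = 0.95 with θ tied to k this way. Start at k = 2, θ = 8.53: P(X<15.8) ≈ 0.553.
Too low — raise k to concentrate. Iterating converges to k ≈ 8.33.
Then θ = 8.53/(8.33−1) ≈ 1.16.

k ≈ 8.33, θ ≈ 1.16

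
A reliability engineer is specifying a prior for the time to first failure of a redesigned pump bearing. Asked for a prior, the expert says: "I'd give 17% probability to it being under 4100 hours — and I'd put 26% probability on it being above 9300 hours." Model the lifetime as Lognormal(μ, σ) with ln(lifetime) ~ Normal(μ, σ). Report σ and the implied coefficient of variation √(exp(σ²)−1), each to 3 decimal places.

If T ~ Lognormal(μ,σ) then ln T ~ Normal(μ,σ), so the p-quantile of ln T is μ + z_p·σ.
ln(4100) = 8.319 and ln(9300) = 9.138; z_{0.17} = -0.9542, z_{0.74} = 0.6433.
σ = (9.138 − 8.319)/(0.6433 − (-0.9542)) = 0.513.
μ = 8.319 − (-0.9542)·0.513 = 8.808.
CV = √(exp(σ²)−1) = √(exp(0.2629)−1) = 0.548.

σ ≈ 0.513, CV ≈ 0.548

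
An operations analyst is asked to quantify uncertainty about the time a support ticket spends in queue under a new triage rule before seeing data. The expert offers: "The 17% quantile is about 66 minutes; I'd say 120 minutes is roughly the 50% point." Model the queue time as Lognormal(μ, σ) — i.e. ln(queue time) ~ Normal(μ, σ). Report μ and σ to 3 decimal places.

If T ~ Lognormal(μ,σ) then ln T ~ Normal(μ,σ), so the p-quantile of ln T is μ + z_p·σ.
ln(66) = 4.19 and ln(120) = 4.787; z_{0.17} = -0.9542, z_{0.5} = 0.
σ = (4.787 − 4.19)/(0 − (-0.9542)) = 0.627.
μ = 4.19 − (-0.9542)·0.627 = 4.787.

μ ≈ 4.787, σ ≈ 0.627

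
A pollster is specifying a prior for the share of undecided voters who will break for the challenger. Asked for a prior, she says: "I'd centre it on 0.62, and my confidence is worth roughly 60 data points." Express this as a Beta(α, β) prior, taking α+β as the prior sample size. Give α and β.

α = 37.2, β = 22.8

Under the effective-sample-size interpretation, Beta(α, β) has prior mean α/(α+β) and prior sample size α+β.
So α+β = 60 and α/(α+β) = 0.62, giving α = 0.62·60 = 37.2 and β = 60 − 37.2 = 22.8.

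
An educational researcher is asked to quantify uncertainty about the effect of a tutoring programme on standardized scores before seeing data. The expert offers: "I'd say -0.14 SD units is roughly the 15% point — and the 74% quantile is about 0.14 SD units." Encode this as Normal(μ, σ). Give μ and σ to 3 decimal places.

μ = 0.033, σ = 0.167

For Normal(μ,σ), the p-quantile is μ + z_p·σ. Here z_{0.15} = -1.036, z_{0.74} = 0.6433.
So -0.14 = μ − 1.036σ and 0.14 = μ + 0.6433σ.
Subtracting: σ = (0.14 − -0.14)/(0.6433 − (-1.036)) = 0.167.
Then μ = -0.14 − (-1.036)·0.167 = 0.033.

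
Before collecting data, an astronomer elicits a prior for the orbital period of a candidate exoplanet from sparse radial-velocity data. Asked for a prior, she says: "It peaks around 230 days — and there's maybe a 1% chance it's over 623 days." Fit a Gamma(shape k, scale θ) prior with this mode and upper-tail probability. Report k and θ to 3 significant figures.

k ≈ 5.64, θ ≈ 49.5

Gamma(k,θ) with k>1 has mode (k−1)θ, so θ = 230/(k−1).
Need P(X < 623) = 0.99 with θ tied to k this way. Start at k = 2, θ = 230: P(X<623) ≈ 0.753.
Too low — raise k to concentrate. Iterating converges to k ≈ 5.64.
Then θ = 230/(5.64−1) ≈ 49.5.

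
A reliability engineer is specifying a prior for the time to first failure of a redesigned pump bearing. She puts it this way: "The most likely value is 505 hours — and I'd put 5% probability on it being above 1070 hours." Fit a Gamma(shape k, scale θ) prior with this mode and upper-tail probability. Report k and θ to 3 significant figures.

k ≈ 5.9, θ ≈ 103

Gamma(k,θ) with k>1 has mode (k−1)θ, so θ = 505/(k−1).
Need P(X < 1070) = 0.95 with θ tied to k this way. Start at k = 2, θ = 505: P(X<1070) ≈ 0.625.
Too low — raise k to concentrate. Iterating converges to k ≈ 5.9.
Then θ = 505/(5.9−1) ≈ 103.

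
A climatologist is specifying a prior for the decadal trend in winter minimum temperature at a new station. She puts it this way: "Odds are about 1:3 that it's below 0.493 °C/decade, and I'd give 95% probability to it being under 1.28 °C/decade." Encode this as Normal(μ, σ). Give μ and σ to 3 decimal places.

For Normal(μ,σ), the p-quantile is μ + z_p·σ. Here z_{0.25} = -0.6745, z_{0.95} = 1.645.
So 0.493 = μ − 0.6745σ and 1.28 = μ + 1.645σ.
Subtracting: σ = (1.28 − 0.493)/(1.645 − (-0.6745)) = 0.339.
Then μ = 0.493 − (-0.6745)·0.339 = 0.722.

μ = 0.722, σ = 0.339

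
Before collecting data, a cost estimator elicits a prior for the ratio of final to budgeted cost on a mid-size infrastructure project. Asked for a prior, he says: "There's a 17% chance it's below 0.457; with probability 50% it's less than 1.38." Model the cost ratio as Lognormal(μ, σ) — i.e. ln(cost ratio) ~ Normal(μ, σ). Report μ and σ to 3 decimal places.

μ ≈ 0.322, σ ≈ 1.158

If T ~ Lognormal(μ,σ) then ln T ~ Normal(μ,σ), so the p-quantile of ln T is μ + z_p·σ.
ln(0.457) = -0.7831 and ln(1.38) = 0.3221; z_{0.17} = -0.9542, z_{0.5} = 0.
σ = (0.3221 − -0.7831)/(0 − (-0.9542)) = 1.158.
μ = -0.7831 − (-0.9542)·1.158 = 0.322.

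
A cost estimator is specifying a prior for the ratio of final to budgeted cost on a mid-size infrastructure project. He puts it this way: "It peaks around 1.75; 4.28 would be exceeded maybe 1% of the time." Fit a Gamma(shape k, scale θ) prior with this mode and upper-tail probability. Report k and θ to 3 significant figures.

k ≈ 6.9, θ ≈ 0.297

Gamma(k,θ) with k>1 has mode (k−1)θ, so θ = 1.75/(k−1).
Need P(X < 4.28) = 0.99 with θ tied to k this way. Start at k = 2, θ = 1.75: P(X<4.28) ≈ 0.701.
Too low — raise k to concentrate. Iterating converges to k ≈ 6.9.
Then θ = 1.75/(6.9−1) ≈ 0.297.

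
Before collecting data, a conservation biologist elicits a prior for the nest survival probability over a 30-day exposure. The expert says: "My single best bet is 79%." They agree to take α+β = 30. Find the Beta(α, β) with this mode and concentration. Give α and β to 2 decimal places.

α = 23.12, β = 6.88

For α,β > 1 the Beta mode is (α−1)/(α+β−2). With α+β = 30, the mode is (α−1)/28.
Set (α−1)/28 = 0.79 → α = 1 + 0.79·28 = 23.12.
β = 30 − α = 6.88.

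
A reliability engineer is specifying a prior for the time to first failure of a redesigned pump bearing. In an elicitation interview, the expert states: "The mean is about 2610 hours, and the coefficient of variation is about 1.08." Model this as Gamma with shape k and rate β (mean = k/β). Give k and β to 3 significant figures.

k ≈ 0.857, β ≈ 0.000328

For Gamma(k, rate β): mean = k/β, variance = k/β², so CV = 1/√k.
CV = 1.08, hence k = 1/CV² = 0.857.
Then β = k/mean = 0.857/2610 = 0.000328.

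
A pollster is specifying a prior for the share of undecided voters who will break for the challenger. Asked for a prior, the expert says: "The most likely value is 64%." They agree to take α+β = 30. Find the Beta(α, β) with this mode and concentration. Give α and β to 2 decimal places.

For α,β > 1 the Beta mode is (α−1)/(α+β−2). With α+β = 30, the mode is (α−1)/28.
Set (α−1)/28 = 0.64 → α = 1 + 0.64·28 = 18.92.
β = 30 − α = 11.08.

α = 18.92, β = 11.08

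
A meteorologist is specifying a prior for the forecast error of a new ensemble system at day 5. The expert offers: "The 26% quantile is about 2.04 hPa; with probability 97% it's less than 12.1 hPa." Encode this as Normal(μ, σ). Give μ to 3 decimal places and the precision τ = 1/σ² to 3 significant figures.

μ = 4.604, τ = 0.063

The p-quantile of Normal(μ,σ) is μ + z_p·σ, with z_{0.26} = -0.6433 and z_{0.97} = 1.881.
Eliminate σ: μ = (z₂·x₁ − z₁·x₂)/(z₂ − z₁) = (1.881·2.04 − (-0.6433)·12.1)/2.524 = 4.604.
Then σ = (x₂ − x₁)/(z₂ − z₁) = (12.1 − 2.04)/2.524 = 3.986.
Precision τ = 1/σ² = 1/3.986² = 0.063.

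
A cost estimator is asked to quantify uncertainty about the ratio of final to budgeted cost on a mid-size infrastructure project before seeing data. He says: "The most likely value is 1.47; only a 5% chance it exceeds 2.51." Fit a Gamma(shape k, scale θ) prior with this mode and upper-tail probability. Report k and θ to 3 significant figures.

Gamma(k,θ) with k>1 has mode (k−1)θ, so θ = 1.47/(k−1).
Need P(X < 2.51) = 0.95 with θ tied to k this way. Start at k = 2, θ = 1.47: P(X<2.51) ≈ 0.509.
Too low — raise k to concentrate. Iterating converges to k ≈ 10.8.
Then θ = 1.47/(10.8−1) ≈ 0.151.

k ≈ 10.8, θ ≈ 0.151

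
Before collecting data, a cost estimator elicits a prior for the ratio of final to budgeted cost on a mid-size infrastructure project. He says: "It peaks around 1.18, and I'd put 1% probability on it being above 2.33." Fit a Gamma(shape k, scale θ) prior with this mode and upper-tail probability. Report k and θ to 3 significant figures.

Gamma(k,θ) with k>1 has mode (k−1)θ, so θ = 1.18/(k−1).
Need P(X < 2.33) = 0.99 with θ tied to k this way. Start at k = 2, θ = 1.18: P(X<2.33) ≈ 0.587.
Too low — raise k to concentrate. Iterating converges to k ≈ 11.6.
Then θ = 1.18/(11.6−1) ≈ 0.111.

k ≈ 11.6, θ ≈ 0.111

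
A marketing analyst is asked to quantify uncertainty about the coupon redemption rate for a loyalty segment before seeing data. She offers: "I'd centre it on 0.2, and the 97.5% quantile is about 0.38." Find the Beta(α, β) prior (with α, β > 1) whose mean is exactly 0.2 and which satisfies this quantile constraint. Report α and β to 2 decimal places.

α ≈ 4.68, β ≈ 18.74

With mean 0.2 fixed, write α = 0.2s, β = 0.8s where s = α+β.
Need P(θ < 0.38) = 0.975 under Beta(0.2s, 0.8s). Normal approximation: (q−m)/√(m(1−m)/s) ≈ z_{0.975} = 1.96, so s ≈ 0.2·0.8·(1.96)²/(0.38−0.2)² = 19.0.
At s = 19.0: P(θ<0.38) ≈ 0.963. Adjusting to match 0.975 gives s ≈ 23.42.
So α = 0.2·23.42 ≈ 4.68, β = 0.8·23.42 ≈ 18.74.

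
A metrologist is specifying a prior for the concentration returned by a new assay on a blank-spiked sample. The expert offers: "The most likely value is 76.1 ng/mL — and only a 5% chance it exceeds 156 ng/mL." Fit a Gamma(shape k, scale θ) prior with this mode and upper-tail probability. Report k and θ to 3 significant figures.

Gamma(k,θ) with k>1 has mode (k−1)θ, so θ = 76.1/(k−1).
Need P(X < 156) = 0.95 with θ tied to k this way. Start at k = 2, θ = 76.1: P(X<156) ≈ 0.607.
Too low — raise k to concentrate. Iterating converges to k ≈ 6.37.
Then θ = 76.1/(6.37−1) ≈ 14.2.

k ≈ 6.37, θ ≈ 14.2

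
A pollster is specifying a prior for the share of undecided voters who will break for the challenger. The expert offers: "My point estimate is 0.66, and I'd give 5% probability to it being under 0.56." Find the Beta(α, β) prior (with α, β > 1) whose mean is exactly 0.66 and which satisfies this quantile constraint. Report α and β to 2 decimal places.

α ≈ 41.85, β ≈ 21.56

With mean 0.66 fixed, write α = 0.66s, β = 0.34s where s = α+β.
Need P(θ < 0.56) = 0.05 under Beta(0.66s, 0.34s). Normal approximation: (q−m)/√(m(1−m)/s) ≈ z_{0.05} = -1.64, so s ≈ 0.66·0.34·(-1.64)²/(0.56−0.66)² = 60.7.
At s = 60.7: P(θ<0.56) ≈ 0.054. Adjusting to match 0.05 gives s ≈ 63.41.
So α = 0.66·63.41 ≈ 41.85, β = 0.34·63.41 ≈ 21.56.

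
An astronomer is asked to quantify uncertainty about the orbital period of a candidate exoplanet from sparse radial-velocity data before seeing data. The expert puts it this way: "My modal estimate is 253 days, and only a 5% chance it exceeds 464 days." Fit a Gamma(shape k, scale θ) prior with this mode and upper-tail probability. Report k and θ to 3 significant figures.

k ≈ 8.57, θ ≈ 33.4

Gamma(k,θ) with k>1 has mode (k−1)θ, so θ = 253/(k−1).
Need P(X < 464) = 0.95 with θ tied to k this way. Start at k = 2, θ = 253: P(X<464) ≈ 0.547.
Too low — raise k to concentrate. Iterating converges to k ≈ 8.57.
Then θ = 253/(8.57−1) ≈ 33.4.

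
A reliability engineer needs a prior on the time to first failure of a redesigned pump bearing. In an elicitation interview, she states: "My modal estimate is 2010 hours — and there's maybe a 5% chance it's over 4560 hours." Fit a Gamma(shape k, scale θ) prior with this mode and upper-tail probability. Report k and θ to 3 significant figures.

k ≈ 5.09, θ ≈ 492

Gamma(k,θ) with k>1 has mode (k−1)θ, so θ = 2010/(k−1).
Need P(X < 4560) = 0.95 with θ tied to k this way. Start at k = 2, θ = 2010: P(X<4560) ≈ 0.662.
Too low — raise k to concentrate. Iterating converges to k ≈ 5.09.
Then θ = 2010/(5.09−1) ≈ 492.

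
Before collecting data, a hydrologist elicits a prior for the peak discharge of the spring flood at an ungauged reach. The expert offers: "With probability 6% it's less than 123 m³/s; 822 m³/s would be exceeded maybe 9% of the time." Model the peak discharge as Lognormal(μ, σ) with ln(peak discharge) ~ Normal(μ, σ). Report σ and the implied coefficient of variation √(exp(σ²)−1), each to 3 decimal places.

If T ~ Lognormal(μ,σ) then ln T ~ Normal(μ,σ), so the p-quantile of ln T is μ + z_p·σ.
ln(123) = 4.812 and ln(822) = 6.712; z_{0.06} = -1.555, z_{0.91} = 1.341.
σ = (6.712 − 4.812)/(1.341 − (-1.555)) = 0.656.
μ = 4.812 − (-1.555)·0.656 = 5.832.
CV = √(exp(σ²)−1) = √(exp(0.4304)−1) = 0.733.

σ ≈ 0.656, CV ≈ 0.733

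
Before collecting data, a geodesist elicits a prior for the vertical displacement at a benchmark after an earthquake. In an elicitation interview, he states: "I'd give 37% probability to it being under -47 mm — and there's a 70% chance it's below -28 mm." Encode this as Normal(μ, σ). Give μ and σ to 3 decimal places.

μ = -39.636, σ = 22.190

For Normal(μ,σ), the p-quantile is μ + z_p·σ. Here z_{0.37} = -0.3319, z_{0.7} = 0.5244.
So -47 = μ − 0.3319σ and -28 = μ + 0.5244σ.
Subtracting: σ = (-28 − -47)/(0.5244 − (-0.3319)) = 22.190.
Then μ = -47 − (-0.3319)·22.190 = -39.636.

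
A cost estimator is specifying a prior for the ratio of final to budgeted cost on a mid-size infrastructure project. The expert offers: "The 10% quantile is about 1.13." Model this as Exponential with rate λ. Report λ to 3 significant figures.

P(T < 1.13) = 1 − e^(−λ·1.13) = 0.1, so λ = −ln(1−0.1)/1.13 = −ln(0.9)/1.13 = 0.0932.

λ ≈ 0.0932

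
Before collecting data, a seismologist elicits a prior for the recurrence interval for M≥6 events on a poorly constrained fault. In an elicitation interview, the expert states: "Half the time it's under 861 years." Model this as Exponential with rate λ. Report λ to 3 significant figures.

λ ≈ 0.000805

Exponential median = ln 2 / λ, so λ = ln 2 / 861.0 = 0.000805.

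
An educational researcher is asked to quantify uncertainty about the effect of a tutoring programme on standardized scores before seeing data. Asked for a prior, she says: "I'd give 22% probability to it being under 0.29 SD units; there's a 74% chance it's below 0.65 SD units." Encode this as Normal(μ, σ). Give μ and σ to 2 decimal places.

μ = 0.49, σ = 0.25

For Normal(μ,σ), the p-quantile is μ + z_p·σ. Here z_{0.22} = -0.7722, z_{0.74} = 0.6433.
So 0.29 = μ − 0.7722σ and 0.65 = μ + 0.6433σ.
Subtracting: σ = (0.65 − 0.29)/(0.6433 − (-0.7722)) = 0.25.
Then μ = 0.29 − (-0.7722)·0.25 = 0.49.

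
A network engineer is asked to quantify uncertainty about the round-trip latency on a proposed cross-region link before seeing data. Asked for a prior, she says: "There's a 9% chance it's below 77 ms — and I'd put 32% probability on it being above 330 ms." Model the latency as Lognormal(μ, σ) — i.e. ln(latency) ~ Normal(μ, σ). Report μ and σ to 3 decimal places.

If T ~ Lognormal(μ,σ) then ln T ~ Normal(μ,σ), so the p-quantile of ln T is μ + z_p·σ.
ln(77) = 4.344 and ln(330) = 5.799; z_{0.09} = -1.341, z_{0.68} = 0.4677.
σ = (5.799 − 4.344)/(0.4677 − (-1.341)) = 0.805.
μ = 4.344 − (-1.341)·0.805 = 5.423.

μ ≈ 5.423, σ ≈ 0.805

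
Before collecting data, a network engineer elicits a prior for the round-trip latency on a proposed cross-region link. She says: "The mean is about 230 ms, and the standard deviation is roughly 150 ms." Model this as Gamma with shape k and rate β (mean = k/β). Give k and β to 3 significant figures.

For Gamma(k, rate β): mean = k/β, variance = k/β², so CV = 1/√k.
CV = SD/mean = 150/230 = 0.6522, hence k = 1/CV² = 2.35.
Then β = k/mean = 2.35/230 = 0.0102.

k ≈ 2.35, β ≈ 0.0102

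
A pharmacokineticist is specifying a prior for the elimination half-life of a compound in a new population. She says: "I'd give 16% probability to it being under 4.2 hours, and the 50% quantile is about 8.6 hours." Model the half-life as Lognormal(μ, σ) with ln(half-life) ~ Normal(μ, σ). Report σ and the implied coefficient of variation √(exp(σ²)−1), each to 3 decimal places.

σ ≈ 0.721, CV ≈ 0.825

If T ~ Lognormal(μ,σ) then ln T ~ Normal(μ,σ), so the p-quantile of ln T is μ + z_p·σ.
ln(4.2) = 1.435 and ln(8.6) = 2.152; z_{0.16} = -0.9945, z_{0.5} = 0.
σ = (2.152 − 1.435)/(0 − (-0.9945)) = 0.721.
μ = 1.435 − (-0.9945)·0.721 = 2.152.
CV = √(exp(σ²)−1) = √(exp(0.5194)−1) = 0.825.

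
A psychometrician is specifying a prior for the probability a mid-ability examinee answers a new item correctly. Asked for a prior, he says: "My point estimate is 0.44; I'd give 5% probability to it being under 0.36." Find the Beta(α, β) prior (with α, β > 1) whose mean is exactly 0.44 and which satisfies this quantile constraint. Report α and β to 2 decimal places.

With mean 0.44 fixed, write α = 0.44s, β = 0.56s where s = α+β.
Need P(θ < 0.36) = 0.05 under Beta(0.44s, 0.56s). Normal approximation: (q−m)/√(m(1−m)/s) ≈ z_{0.05} = -1.64, so s ≈ 0.44·0.56·(-1.64)²/(0.36−0.44)² = 104.2.
At s = 104.2: P(θ<0.36) ≈ 0.048. Adjusting to match 0.05 gives s ≈ 101.55.
So α = 0.44·101.55 ≈ 44.68, β = 0.56·101.55 ≈ 56.87.

α ≈ 44.68, β ≈ 56.87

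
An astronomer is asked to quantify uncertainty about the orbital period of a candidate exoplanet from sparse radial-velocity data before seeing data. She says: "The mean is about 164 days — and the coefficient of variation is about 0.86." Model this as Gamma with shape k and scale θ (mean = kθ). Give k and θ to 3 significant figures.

For Gamma(k, scale θ): mean = kθ, variance = kθ², so CV = 1/√k.
CV = 0.86, hence k = 1/CV² = 1.35.
Then θ = mean/k = 164/1.35 = 121.

k ≈ 1.35, θ ≈ 121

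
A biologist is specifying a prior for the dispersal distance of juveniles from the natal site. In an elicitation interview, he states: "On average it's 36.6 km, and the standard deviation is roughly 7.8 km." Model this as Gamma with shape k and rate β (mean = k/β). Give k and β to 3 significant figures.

k ≈ 22, β ≈ 0.602

For Gamma(k, rate β): mean = k/β, variance = k/β², so CV = 1/√k.
CV = SD/mean = 7.8/36.6 = 0.2131, hence k = 1/CV² = 22.
Then β = k/mean = 22/36.6 = 0.602.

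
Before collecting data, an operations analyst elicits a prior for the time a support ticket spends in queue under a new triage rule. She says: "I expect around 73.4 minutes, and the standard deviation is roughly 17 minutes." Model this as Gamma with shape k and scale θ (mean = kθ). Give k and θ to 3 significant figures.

For Gamma(k, scale θ): mean = kθ, variance = kθ², so CV = 1/√k.
CV = SD/mean = 17/73.4 = 0.2316, hence k = 1/CV² = 18.6.
Then θ = mean/k = 73.4/18.6 = 3.94.

k ≈ 18.6, θ ≈ 3.94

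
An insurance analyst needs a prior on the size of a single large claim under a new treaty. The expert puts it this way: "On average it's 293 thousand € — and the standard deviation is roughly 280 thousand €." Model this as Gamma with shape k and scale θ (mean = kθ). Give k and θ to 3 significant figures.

For Gamma(k, scale θ): mean = kθ, variance = kθ², so CV = 1/√k.
CV = SD/mean = 280/293 = 0.9556, hence k = 1/CV² = 1.1.
Then θ = mean/k = 293/1.1 = 268.

k ≈ 1.1, θ ≈ 268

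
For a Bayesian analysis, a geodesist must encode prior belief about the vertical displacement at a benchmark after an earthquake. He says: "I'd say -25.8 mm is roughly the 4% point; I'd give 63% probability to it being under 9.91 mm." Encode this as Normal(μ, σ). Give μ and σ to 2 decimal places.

μ = 4.22, σ = 17.15

For Normal(μ,σ), the p-quantile is μ + z_p·σ. Here z_{0.04} = -1.751, z_{0.63} = 0.3319.
So -25.8 = μ − 1.751σ and 9.91 = μ + 0.3319σ.
Subtracting: σ = (9.91 − -25.8)/(0.3319 − (-1.751)) = 17.15.
Then μ = -25.8 − (-1.751)·17.15 = 4.22.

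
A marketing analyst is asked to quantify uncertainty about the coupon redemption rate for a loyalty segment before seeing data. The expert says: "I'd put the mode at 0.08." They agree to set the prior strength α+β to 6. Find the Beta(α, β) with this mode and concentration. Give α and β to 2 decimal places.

For α,β > 1 the Beta mode is (α−1)/(α+β−2). With α+β = 6, the mode is (α−1)/4.
Set (α−1)/4 = 0.08 → α = 1 + 0.08·4 = 1.32.
β = 6 − α = 4.68.

α = 1.32, β = 4.68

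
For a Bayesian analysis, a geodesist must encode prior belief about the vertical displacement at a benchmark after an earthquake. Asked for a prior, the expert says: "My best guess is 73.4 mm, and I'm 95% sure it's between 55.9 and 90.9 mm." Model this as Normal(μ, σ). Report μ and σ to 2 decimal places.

μ = 73.40, σ = 8.93

A symmetric 95% interval runs μ ± z·σ with z = 1.96.
Half-width = 17.5, so σ = 17.5/1.96 = 8.93.
μ is the stated best guess, 73.40.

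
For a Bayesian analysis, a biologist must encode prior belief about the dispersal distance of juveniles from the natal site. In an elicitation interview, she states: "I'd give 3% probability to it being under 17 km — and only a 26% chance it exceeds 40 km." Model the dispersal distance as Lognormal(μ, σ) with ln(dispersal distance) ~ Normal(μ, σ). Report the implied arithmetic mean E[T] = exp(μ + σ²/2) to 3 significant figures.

E[T] ≈ 34.1 km

If T ~ Lognormal(μ,σ) then ln T ~ Normal(μ,σ), so the p-quantile of ln T is μ + z_p·σ.
ln(17) = 2.833 and ln(40) = 3.689; z_{0.03} = -1.881, z_{0.74} = 0.6433.
σ = (3.689 − 2.833)/(0.6433 − (-1.881)) = 0.339.
μ = 2.833 − (-1.881)·0.339 = 3.471.
E[T] = exp(μ + σ²/2) = exp(3.471 + 0.0575) = 34.1 km.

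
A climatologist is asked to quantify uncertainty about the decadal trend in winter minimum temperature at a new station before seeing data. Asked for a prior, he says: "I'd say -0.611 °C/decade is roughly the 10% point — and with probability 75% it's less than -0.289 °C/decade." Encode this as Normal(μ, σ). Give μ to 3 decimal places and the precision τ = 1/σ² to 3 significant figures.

The p-quantile of Normal(μ,σ) is μ + z_p·σ, with z_{0.1} = -1.282 and z_{0.75} = 0.6745.
Eliminate σ: μ = (z₂·x₁ − z₁·x₂)/(z₂ − z₁) = (0.6745·-0.611 − (-1.282)·-0.289)/1.956 = -0.400.
Then σ = (x₂ − x₁)/(z₂ − z₁) = (-0.289 − -0.611)/1.956 = 0.165.
Precision τ = 1/σ² = 1/0.1646² = 36.9.

μ = -0.400, τ = 36.9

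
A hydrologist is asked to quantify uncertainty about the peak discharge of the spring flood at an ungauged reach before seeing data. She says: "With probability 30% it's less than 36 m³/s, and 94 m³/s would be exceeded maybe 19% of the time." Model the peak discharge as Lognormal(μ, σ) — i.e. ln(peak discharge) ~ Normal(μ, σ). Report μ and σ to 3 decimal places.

μ ≈ 3.942, σ ≈ 0.684

If T ~ Lognormal(μ,σ) then ln T ~ Normal(μ,σ), so the p-quantile of ln T is μ + z_p·σ.
ln(36) = 3.584 and ln(94) = 4.543; z_{0.3} = -0.5244, z_{0.81} = 0.8779.
σ = (4.543 − 3.584)/(0.8779 − (-0.5244)) = 0.684.
μ = 3.584 − (-0.5244)·0.684 = 3.942.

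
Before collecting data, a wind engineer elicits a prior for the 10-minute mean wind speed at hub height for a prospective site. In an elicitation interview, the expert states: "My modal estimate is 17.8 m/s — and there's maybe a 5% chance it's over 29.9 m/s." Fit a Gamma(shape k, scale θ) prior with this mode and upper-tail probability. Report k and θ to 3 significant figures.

k ≈ 11.4, θ ≈ 1.71

Gamma(k,θ) with k>1 has mode (k−1)θ, so θ = 17.8/(k−1).
Need P(X < 29.9) = 0.95 with θ tied to k this way. Start at k = 2, θ = 17.8: P(X<29.9) ≈ 0.500.
Too low — raise k to concentrate. Iterating converges to k ≈ 11.4.
Then θ = 17.8/(11.4−1) ≈ 1.71.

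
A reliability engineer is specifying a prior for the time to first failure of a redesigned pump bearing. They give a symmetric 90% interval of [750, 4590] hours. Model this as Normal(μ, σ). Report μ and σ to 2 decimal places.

A symmetric 90% interval runs μ ± z·σ with z = 1.645.
Half-width = 1920, so σ = 1920/1.645 = 1167.28.
μ is the interval midpoint, 2670.00.

μ = 2670.00, σ = 1167.28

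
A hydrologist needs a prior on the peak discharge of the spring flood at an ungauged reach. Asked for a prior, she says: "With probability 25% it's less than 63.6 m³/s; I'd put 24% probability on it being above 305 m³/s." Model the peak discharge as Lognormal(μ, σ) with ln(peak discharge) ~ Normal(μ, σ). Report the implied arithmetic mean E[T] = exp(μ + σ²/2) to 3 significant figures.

If T ~ Lognormal(μ,σ) then ln T ~ Normal(μ,σ), so the p-quantile of ln T is μ + z_p·σ.
ln(63.6) = 4.153 and ln(305) = 5.72; z_{0.25} = -0.6745, z_{0.76} = 0.7063.
σ = (5.72 − 4.153)/(0.7063 − (-0.6745)) = 1.135.
μ = 4.153 − (-0.6745)·1.135 = 4.918.
E[T] = exp(μ + σ²/2) = exp(4.918 + 0.6445) = 261 m³/s.

E[T] ≈ 261 m³/s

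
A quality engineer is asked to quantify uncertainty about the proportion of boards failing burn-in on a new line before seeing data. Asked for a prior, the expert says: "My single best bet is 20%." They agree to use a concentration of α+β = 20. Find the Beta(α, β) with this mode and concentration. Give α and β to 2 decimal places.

For α,β > 1 the Beta mode is (α−1)/(α+β−2). With α+β = 20, the mode is (α−1)/18.
Set (α−1)/18 = 0.2 → α = 1 + 0.2·18 = 4.60.
β = 20 − α = 15.40.

α = 4.60, β = 15.40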